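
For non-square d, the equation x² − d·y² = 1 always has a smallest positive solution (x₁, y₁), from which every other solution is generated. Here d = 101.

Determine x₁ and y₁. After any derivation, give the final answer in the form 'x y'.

√101 → a₀=10, period (20); ℓ=1 odd so k=1
i=0: a=10 ⇒ p=10, q=1
i=1: a=20 ⇒ p=201, q=20
→ (201, 20).  Check: 201²=40401, 101·20²=40400, difference 1.

201 20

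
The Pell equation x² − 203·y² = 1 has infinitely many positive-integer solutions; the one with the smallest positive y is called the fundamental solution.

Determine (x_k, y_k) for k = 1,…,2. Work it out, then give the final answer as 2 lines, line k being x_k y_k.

57 4
6497 456

√203 = [14; 4,28, …], period ℓ=2 (even) → k=1
a_0=14:  p_0=14·1+0=14,  q_0=14·0+1=1
a_1=4:  p_1=4·14+1=57,  q_1=4·1+0=4
(x₁, y₁) = (57, 4);  57² − 203·4² = 1 ✓
n=2: (57,4)∘(57,4) = (57·57+203·4·4, 57·4+4·57) = (6497,456)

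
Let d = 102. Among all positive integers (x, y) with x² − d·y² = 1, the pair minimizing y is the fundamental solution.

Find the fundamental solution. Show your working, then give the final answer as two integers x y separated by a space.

√102 = [10; 10,20, …], period ℓ=2 (even) → k=1
i=0: a=10 ⇒ p=10, q=1
i=1: a=10 ⇒ p=101, q=10
→ (101, 10).  Check: 101²=10201, 102·10²=10200, difference 1.

101 10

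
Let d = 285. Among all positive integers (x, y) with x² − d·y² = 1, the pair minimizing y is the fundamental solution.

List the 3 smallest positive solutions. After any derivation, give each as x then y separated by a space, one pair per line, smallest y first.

√285 → a₀=16, period (1,7,2,7,1,32); ℓ=6 even so k=5
i=0: a=16 ⇒ p=16, q=1
i=1: a=1 ⇒ p=17, q=1
i=2: a=7 ⇒ p=135, q=8
…
i=4: a=7 ⇒ p=2144, q=127
i=5: a=1 ⇒ p=2431, q=144
(x₁, y₁) = (2431, 144);  2431² − 285·144² = 1 ✓
k=2:  x_2 = 2431·2431+285·144·144 = 11819521,  y_2 = 2431·144+144·2431 = 700128
k=3:  x_3 = 2431·11819521+285·144·700128 = 57466508671,  y_3 = 2431·700128+144·11819521 = 3404022192

2431 144
11819521 700128
57466508671 3404022192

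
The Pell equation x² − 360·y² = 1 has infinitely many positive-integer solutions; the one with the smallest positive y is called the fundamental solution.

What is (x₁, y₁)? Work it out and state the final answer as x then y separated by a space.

19 1

√360 = [18; 1,36, …], period ℓ=2 (even) → k=1
step 0: (18, 1)  from 18·(1,0) + (0,1)
step 1: (19, 1)  from 1·(18,1) + (1,0)
(x₁, y₁) = (19, 1);  19² − 360·1² = 1 ✓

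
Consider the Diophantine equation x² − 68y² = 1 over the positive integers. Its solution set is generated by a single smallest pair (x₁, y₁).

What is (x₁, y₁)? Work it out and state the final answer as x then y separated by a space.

33 4

d=68: √d = [8; 4,16] (ℓ=2, even), read p_1/q_1
a_0=8:  p_0=8·1+0=8,  q_0=8·0+1=1
a_1=4:  p_1=4·8+1=33,  q_1=4·1+0=4
fundamental: x₁=33, y₁=4  (since 1089 − 68·16 = 1)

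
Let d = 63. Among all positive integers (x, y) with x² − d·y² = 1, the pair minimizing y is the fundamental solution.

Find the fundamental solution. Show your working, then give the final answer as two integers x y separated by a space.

8 1

[7; 1,14] for √63; ℓ=2 ⇒ convergent index 1
i=0: a=7 ⇒ p=7, q=1
i=1: a=1 ⇒ p=8, q=1
(x₁, y₁) = (8, 1);  8² − 63·1² = 1 ✓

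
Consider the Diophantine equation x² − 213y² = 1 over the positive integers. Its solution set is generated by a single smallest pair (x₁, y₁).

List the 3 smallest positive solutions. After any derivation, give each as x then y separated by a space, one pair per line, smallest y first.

194399 13320
75581942401 5178789360
29386108041429599 2013502945575960

d=213: √d = [14; 1,1,2,6,1,8,1,6,2,1,1,28] (ℓ=12, even), read p_11/q_11
k=0  a_k=14  p_k/q_k = 14/1
k=1  a_k=1  p_k/q_k = 15/1
k=2  a_k=1  p_k/q_k = 29/2
k=3  a_k=2  p_k/q_k = 73/5
k=4  a_k=6  p_k/q_k = 467/32
k=5  a_k=1  p_k/q_k = 540/37
k=6  a_k=8  p_k/q_k = 4787/328
k=7  a_k=1  p_k/q_k = 5327/365
k=8  a_k=6  p_k/q_k = 36749/2518
k=9  a_k=2  p_k/q_k = 78825/5401
k=10  a_k=1  p_k/q_k = 115574/7919
k=11  a_k=1  p_k/q_k = 194399/13320
→ (194399, 13320).  Check: 194399²=37790971201, 213·13320²=37790971200, difference 1.
k=2:  x_2 = 194399·194399+213·13320·13320 = 75581942401,  y_2 = 194399·13320+13320·194399 = 5178789360
k=3:  x_3 = 194399·75581942401+213·13320·5178789360 = 29386108041429599,  y_3 = 194399·5178789360+13320·75581942401 = 2013502945575960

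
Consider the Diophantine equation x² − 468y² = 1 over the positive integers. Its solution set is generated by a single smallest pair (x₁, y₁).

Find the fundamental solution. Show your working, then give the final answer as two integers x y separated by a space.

[21; 1,1,1,2,1,1,1,42] for √468; ℓ=8 ⇒ convergent index 7
step 0: (21, 1)  from 21·(1,0) + (0,1)
step 1: (22, 1)  from 1·(21,1) + (1,0)
step 2: (43, 2)  from 1·(22,1) + (21,1)
step 3: (65, 3)  from 1·(43,2) + (22,1)
step 4: (173, 8)  from 2·(65,3) + (43,2)
step 5: (238, 11)  from 1·(173,8) + (65,3)
step 6: (411, 19)  from 1·(238,11) + (173,8)
step 7: (649, 30)  from 1·(411,19) + (238,11)
→ (649, 30).  Check: 649²=421201, 468·30²=421200, difference 1.

649 30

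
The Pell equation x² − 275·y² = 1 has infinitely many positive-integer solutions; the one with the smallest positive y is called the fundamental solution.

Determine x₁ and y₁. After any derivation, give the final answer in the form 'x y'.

[16; 1,1,2,1,1,32] for √275; ℓ=6 ⇒ convergent index 5
k=0  a_k=16  p_k/q_k = 16/1
k=1  a_k=1  p_k/q_k = 17/1
…
k=4  a_k=1  p_k/q_k = 116/7
k=5  a_k=1  p_k/q_k = 199/12
fundamental: x₁=199, y₁=12  (since 39601 − 275·144 = 1)

199 12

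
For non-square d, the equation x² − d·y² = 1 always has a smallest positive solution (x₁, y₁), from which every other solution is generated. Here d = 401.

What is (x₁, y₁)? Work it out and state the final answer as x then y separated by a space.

d=401: √d = [20; 40] (ℓ=1, odd), read p_1/q_1
i=0: a=20 ⇒ p=20, q=1
i=1: a=40 ⇒ p=801, q=40
→ (801, 40).  Check: 801²=641601, 401·40²=641600, difference 1.

801 40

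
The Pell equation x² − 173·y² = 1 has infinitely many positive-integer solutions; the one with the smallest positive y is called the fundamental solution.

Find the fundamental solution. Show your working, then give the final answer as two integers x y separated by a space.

√173 → a₀=13, period (6,1,1,6,26); ℓ=5 odd so k=9
a_0=13:  p_0=13·1+0=13,  q_0=13·0+1=1
…
a_4=6:  p_4=6·171+92=1118,  q_4=6·13+7=85
…
a_7=1:  p_7=1·176552+29239=205791,  q_7=1·13423+2223=15646
a_8=1:  p_8=1·205791+176552=382343,  q_8=1·15646+13423=29069
a_9=6:  p_9=6·382343+205791=2499849,  q_9=6·29069+15646=190060
→ (2499849, 190060).  Check: 2499849²=6249245022801, 173·190060²=6249245022800, difference 1.

2499849 190060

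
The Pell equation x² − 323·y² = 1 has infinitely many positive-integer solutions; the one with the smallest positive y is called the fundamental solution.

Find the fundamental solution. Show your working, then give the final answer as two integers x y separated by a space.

18 1

d=323: √d = [17; 1,34] (ℓ=2, even), read p_1/q_1
k=0  a_k=17  p_k/q_k = 17/1
k=1  a_k=1  p_k/q_k = 18/1
(x₁, y₁) = (18, 1);  18² − 323·1² = 1 ✓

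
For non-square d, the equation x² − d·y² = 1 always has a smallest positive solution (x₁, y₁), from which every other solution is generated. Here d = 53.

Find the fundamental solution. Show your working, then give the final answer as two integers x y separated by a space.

66249 9100

√53 = [7; 3,1,1,3,14, …], period ℓ=5 (odd) → k=9
i=0: a=7 ⇒ p=7, q=1
i=1: a=3 ⇒ p=22, q=3
i=2: a=1 ⇒ p=29, q=4
…
i=4: a=3 ⇒ p=182, q=25
…
i=6: a=3 ⇒ p=7979, q=1096
i=7: a=1 ⇒ p=10578, q=1453
i=8: a=1 ⇒ p=18557, q=2549
i=9: a=3 ⇒ p=66249, q=9100
fundamental: x₁=66249, y₁=9100  (since 4388930001 − 53·82810000 = 1)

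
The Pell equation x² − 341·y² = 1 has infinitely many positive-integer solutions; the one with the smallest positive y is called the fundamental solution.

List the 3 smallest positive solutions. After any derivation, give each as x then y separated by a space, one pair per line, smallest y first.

10626551 575460
225847172311201 12230310076920
4799952989541519968951 259932027556408030380

d=341: √d = [18; 2,6,1,8,2,…,6,2,36] (ℓ=14, even), read p_13/q_13
a_0=18:  p_0=18·1+0=18,  q_0=18·0+1=1
a_1=2:  p_1=2·18+1=37,  q_1=2·1+0=2
a_2=6:  p_2=6·37+18=240,  q_2=6·2+1=13
…
a_5=2:  p_5=2·2456+277=5189,  q_5=2·133+15=281
…
a_7=2:  p_7=2·7645+5189=20479,  q_7=2·414+281=1109
…
a_10=8:  p_10=8·76727+28124=641940,  q_10=8·4155+1523=34763
a_11=1:  p_11=1·641940+76727=718667,  q_11=1·34763+4155=38918
a_12=6:  p_12=6·718667+641940=4953942,  q_12=6·38918+34763=268271
a_13=2:  p_13=2·4953942+718667=10626551,  q_13=2·268271+38918=575460
fundamental: x₁=10626551, y₁=575460  (since 112923586155601 − 341·331154211600 = 1)
(10626551+575460√341)^2 = 225847172311201 + 12230310076920√341
(10626551+575460√341)^3 = 4799952989541519968951 + 259932027556408030380√341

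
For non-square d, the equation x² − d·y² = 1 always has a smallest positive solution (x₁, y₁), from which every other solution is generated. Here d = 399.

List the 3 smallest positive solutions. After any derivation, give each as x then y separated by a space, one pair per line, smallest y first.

20 1
799 40
31940 1599

[19; 1,38] for √399; ℓ=2 ⇒ convergent index 1
k=0  a_k=19  p_k/q_k = 19/1
k=1  a_k=1  p_k/q_k = 20/1
(x₁, y₁) = (20, 1);  20² − 399·1² = 1 ✓
n=2: (20,1)∘(20,1) = (20·20+399·1·1, 20·1+1·20) = (799,40)
n=3: (799,40)∘(20,1) = (20·799+399·1·40, 20·40+1·799) = (31940,1599)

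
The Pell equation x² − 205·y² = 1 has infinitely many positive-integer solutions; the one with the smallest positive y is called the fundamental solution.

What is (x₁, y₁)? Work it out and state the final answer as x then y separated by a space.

39689 2772

√205 → a₀=14, period (3,6,1,4,1,6,3,28); ℓ=8 even so k=7
a_0=14:  p_0=14·1+0=14,  q_0=14·0+1=1
…
a_2=6:  p_2=6·43+14=272,  q_2=6·3+1=19
…
a_6=6:  p_6=6·1847+1532=12614,  q_6=6·129+107=881
a_7=3:  p_7=3·12614+1847=39689,  q_7=3·881+129=2772
(x₁, y₁) = (39689, 2772);  39689² − 205·2772² = 1 ✓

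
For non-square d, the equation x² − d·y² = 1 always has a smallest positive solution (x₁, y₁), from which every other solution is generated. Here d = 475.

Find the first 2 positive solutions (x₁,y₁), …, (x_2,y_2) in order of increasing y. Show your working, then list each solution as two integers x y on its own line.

[21; 1,3,1,6,2,6,1,3,1,42] for √475; ℓ=10 ⇒ convergent index 9
k=0  a_k=21  p_k/q_k = 21/1
k=1  a_k=1  p_k/q_k = 22/1
k=2  a_k=3  p_k/q_k = 87/4
…
k=4  a_k=6  p_k/q_k = 741/34
k=5  a_k=2  p_k/q_k = 1591/73
…
k=7  a_k=1  p_k/q_k = 11878/545
k=8  a_k=3  p_k/q_k = 45921/2107
k=9  a_k=1  p_k/q_k = 57799/2652
→ (57799, 2652).  Check: 57799²=3340724401, 475·2652²=3340724400, difference 1.
n=2: (57799,2652)∘(57799,2652) = (57799·57799+475·2652·2652, 57799·2652+2652·57799) = (6681448801,306565896)

57799 2652
6681448801 306565896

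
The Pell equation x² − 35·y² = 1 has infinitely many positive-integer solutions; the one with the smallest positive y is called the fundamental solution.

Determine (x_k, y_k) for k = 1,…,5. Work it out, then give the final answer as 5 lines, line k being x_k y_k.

√35 → a₀=5, period (1,10); ℓ=2 even so k=1
step 0: (5, 1)  from 5·(1,0) + (0,1)
step 1: (6, 1)  from 1·(5,1) + (1,0)
fundamental: x₁=6, y₁=1  (since 36 − 35·1 = 1)
(x_2, y_2) = (6·6 + 35·1·1, 6·1 + 1·6) = (71, 12)
(x_3, y_3) = (6·71 + 35·1·12, 6·12 + 1·71) = (846, 143)
(x_4, y_4) = (6·846 + 35·1·143, 6·143 + 1·846) = (10081, 1704)
(x_5, y_5) = (6·10081 + 35·1·1704, 6·1704 + 1·10081) = (120126, 20305)

6 1
71 12
846 143
10081 1704
120126 20305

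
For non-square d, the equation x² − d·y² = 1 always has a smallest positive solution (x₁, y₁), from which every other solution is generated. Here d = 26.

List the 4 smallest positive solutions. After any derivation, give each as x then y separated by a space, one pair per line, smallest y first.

[5; 10] for √26; ℓ=1 ⇒ convergent index 1
step 0: (5, 1)  from 5·(1,0) + (0,1)
step 1: (51, 10)  from 10·(5,1) + (1,0)
fundamental: x₁=51, y₁=10  (since 2601 − 26·100 = 1)
k=2:  x_2 = 51·51+26·10·10 = 5201,  y_2 = 51·10+10·51 = 1020
k=3:  x_3 = 51·5201+26·10·1020 = 530451,  y_3 = 51·1020+10·5201 = 104030
k=4:  x_4 = 51·530451+26·10·104030 = 54100801,  y_4 = 51·104030+10·530451 = 10610040

51 10
5201 1020
530451 104030
54100801 10610040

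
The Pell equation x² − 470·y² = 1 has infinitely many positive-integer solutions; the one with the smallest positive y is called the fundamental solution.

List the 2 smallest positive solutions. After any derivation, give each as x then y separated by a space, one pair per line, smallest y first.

1691 78
5718961 263796

√470 → a₀=21, period (1,2,8,2,1,42); ℓ=6 even so k=5
step 0: (21, 1)  from 21·(1,0) + (0,1)
…
step 4: (1149, 53)  from 2·(542,25) + (65,3)
step 5: (1691, 78)  from 1·(1149,53) + (542,25)
(x₁, y₁) = (1691, 78);  1691² − 470·78² = 1 ✓
(1691+78√470)^2 = 5718961 + 263796√470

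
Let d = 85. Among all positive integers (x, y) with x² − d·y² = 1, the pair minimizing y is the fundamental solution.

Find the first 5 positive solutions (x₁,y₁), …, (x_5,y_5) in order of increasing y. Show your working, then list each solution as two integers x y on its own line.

285769 30996
163327842721 17715391848
93348068572789129 10125019625991228
53351968415791425367681 5786833466982059076816
30492677324331251603220874249 3307395226041867061019271780

√85 → a₀=9, period (4,1,1,4,18); ℓ=5 odd so k=9
k=0  a_k=9  p_k/q_k = 9/1
k=1  a_k=4  p_k/q_k = 37/4
k=2  a_k=1  p_k/q_k = 46/5
…
k=5  a_k=18  p_k/q_k = 6887/747
…
k=7  a_k=1  p_k/q_k = 34813/3776
k=8  a_k=1  p_k/q_k = 62739/6805
k=9  a_k=4  p_k/q_k = 285769/30996
fundamental: x₁=285769, y₁=30996  (since 81663921361 − 85·960752016 = 1)
(285769+30996√85)^2 = 163327842721 + 17715391848√85
(285769+30996√85)^3 = 93348068572789129 + 10125019625991228√85
(285769+30996√85)^4 = 53351968415791425367681 + 5786833466982059076816√85
(285769+30996√85)^5 = 30492677324331251603220874249 + 3307395226041867061019271780√85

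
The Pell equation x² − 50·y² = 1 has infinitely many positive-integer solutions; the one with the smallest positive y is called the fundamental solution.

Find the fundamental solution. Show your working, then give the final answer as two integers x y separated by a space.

99 14

d=50: √d = [7; 14] (ℓ=1, odd), read p_1/q_1
i=0: a=7 ⇒ p=7, q=1
i=1: a=14 ⇒ p=99, q=14
(x₁, y₁) = (99, 14);  99² − 50·14² = 1 ✓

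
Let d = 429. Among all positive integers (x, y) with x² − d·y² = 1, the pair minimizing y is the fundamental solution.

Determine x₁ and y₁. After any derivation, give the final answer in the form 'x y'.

[20; 1,2,2,9,1,12,1,9,2,2,1,40] for √429; ℓ=12 ⇒ convergent index 11
a_0=20:  p_0=20·1+0=20,  q_0=20·0+1=1
a_1=1:  p_1=1·20+1=21,  q_1=1·1+0=1
…
a_3=2:  p_3=2·62+21=145,  q_3=2·3+1=7
…
a_5=1:  p_5=1·1367+145=1512,  q_5=1·66+7=73
a_6=12:  p_6=12·1512+1367=19511,  q_6=12·73+66=942
a_7=1:  p_7=1·19511+1512=21023,  q_7=1·942+73=1015
a_8=9:  p_8=9·21023+19511=208718,  q_8=9·1015+942=10077
a_9=2:  p_9=2·208718+21023=438459,  q_9=2·10077+1015=21169
a_10=2:  p_10=2·438459+208718=1085636,  q_10=2·21169+10077=52415
a_11=1:  p_11=1·1085636+438459=1524095,  q_11=1·52415+21169=73584
(x₁, y₁) = (1524095, 73584);  1524095² − 429·73584² = 1 ✓

1524095 73584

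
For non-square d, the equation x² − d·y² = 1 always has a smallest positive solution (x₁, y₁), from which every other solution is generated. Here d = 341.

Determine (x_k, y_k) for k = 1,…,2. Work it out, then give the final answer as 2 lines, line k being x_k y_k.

√341 = [18; 2,6,1,8,2,…,6,2,36, …], period ℓ=14 (even) → k=13
i=0: a=18 ⇒ p=18, q=1
…
i=2: a=6 ⇒ p=240, q=13
i=3: a=1 ⇒ p=277, q=15
i=4: a=8 ⇒ p=2456, q=133
…
i=6: a=1 ⇒ p=7645, q=414
…
i=8: a=1 ⇒ p=28124, q=1523
…
i=12: a=6 ⇒ p=4953942, q=268271
i=13: a=2 ⇒ p=10626551, q=575460
(x₁, y₁) = (10626551, 575460);  10626551² − 341·575460² = 1 ✓
n=2: (10626551,575460)∘(10626551,575460) = (10626551·10626551+341·575460·575460, 10626551·575460+575460·10626551) = (225847172311201,12230310076920)

10626551 575460
225847172311201 12230310076920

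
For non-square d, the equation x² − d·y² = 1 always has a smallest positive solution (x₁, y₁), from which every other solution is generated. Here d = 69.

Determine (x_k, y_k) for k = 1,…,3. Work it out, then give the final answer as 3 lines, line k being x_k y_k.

d=69: √d = [8; 3,3,1,4,1,3,3,16] (ℓ=8, even), read p_7/q_7
k=0  a_k=8  p_k/q_k = 8/1
k=1  a_k=3  p_k/q_k = 25/3
…
k=4  a_k=4  p_k/q_k = 515/62
…
k=6  a_k=3  p_k/q_k = 2384/287
k=7  a_k=3  p_k/q_k = 7775/936
fundamental: x₁=7775, y₁=936  (since 60450625 − 69·876096 = 1)
k=2:  x_2 = 7775·7775+69·936·936 = 120901249,  y_2 = 7775·936+936·7775 = 14554800
k=3:  x_3 = 7775·120901249+69·936·14554800 = 1880014414175,  y_3 = 7775·14554800+936·120901249 = 226327139064

7775 936
120901249 14554800
1880014414175 226327139064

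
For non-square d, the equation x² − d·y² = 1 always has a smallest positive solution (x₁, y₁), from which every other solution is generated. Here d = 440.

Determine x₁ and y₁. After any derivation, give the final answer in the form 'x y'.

21 1

[20; 1,40] for √440; ℓ=2 ⇒ convergent index 1
a_0=20:  p_0=20·1+0=20,  q_0=20·0+1=1
a_1=1:  p_1=1·20+1=21,  q_1=1·1+0=1
(x₁, y₁) = (21, 1);  21² − 440·1² = 1 ✓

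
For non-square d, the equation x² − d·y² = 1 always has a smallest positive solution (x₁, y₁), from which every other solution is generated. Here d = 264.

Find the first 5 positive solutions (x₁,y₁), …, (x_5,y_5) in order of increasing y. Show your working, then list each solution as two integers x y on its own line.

65 4
8449 520
1098305 67596
142771201 8786960
18559157825 1142237204

√264 = [16; 4,32, …], period ℓ=2 (even) → k=1
step 0: (16, 1)  from 16·(1,0) + (0,1)
step 1: (65, 4)  from 4·(16,1) + (1,0)
→ (65, 4).  Check: 65²=4225, 264·4²=4224, difference 1.
k=2:  x_2 = 65·65+264·4·4 = 8449,  y_2 = 65·4+4·65 = 520
k=3:  x_3 = 65·8449+264·4·520 = 1098305,  y_3 = 65·520+4·8449 = 67596
k=4:  x_4 = 65·1098305+264·4·67596 = 142771201,  y_4 = 65·67596+4·1098305 = 8786960
k=5:  x_5 = 65·142771201+264·4·8786960 = 18559157825,  y_5 = 65·8786960+4·142771201 = 1142237204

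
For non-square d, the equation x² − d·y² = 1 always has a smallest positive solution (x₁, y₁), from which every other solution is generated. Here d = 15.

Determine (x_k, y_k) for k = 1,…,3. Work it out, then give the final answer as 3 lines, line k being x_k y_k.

4 1
31 8
244 63

d=15: √d = [3; 1,6] (ℓ=2, even), read p_1/q_1
a_0=3:  p_0=3·1+0=3,  q_0=3·0+1=1
a_1=1:  p_1=1·3+1=4,  q_1=1·1+0=1
(x₁, y₁) = (4, 1);  4² − 15·1² = 1 ✓
(x_2, y_2) = (4·4 + 15·1·1, 4·1 + 1·4) = (31, 8)
(x_3, y_3) = (4·31 + 15·1·8, 4·8 + 1·31) = (244, 63)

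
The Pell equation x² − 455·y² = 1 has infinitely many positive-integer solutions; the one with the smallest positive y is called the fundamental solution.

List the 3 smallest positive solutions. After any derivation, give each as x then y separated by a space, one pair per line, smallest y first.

√455 = [21; 3,42, …], period ℓ=2 (even) → k=1
step 0: (21, 1)  from 21·(1,0) + (0,1)
step 1: (64, 3)  from 3·(21,1) + (1,0)
fundamental: x₁=64, y₁=3  (since 4096 − 455·9 = 1)
k=2:  x_2 = 64·64+455·3·3 = 8191,  y_2 = 64·3+3·64 = 384
k=3:  x_3 = 64·8191+455·3·384 = 1048384,  y_3 = 64·384+3·8191 = 49149

64 3
8191 384
1048384 49149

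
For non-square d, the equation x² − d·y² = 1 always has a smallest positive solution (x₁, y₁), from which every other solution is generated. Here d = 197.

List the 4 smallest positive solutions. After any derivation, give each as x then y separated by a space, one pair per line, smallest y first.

393 28
308897 22008
242792649 17298260
190834713217 13596410352

[14; 28] for √197; ℓ=1 ⇒ convergent index 1
k=0  a_k=14  p_k/q_k = 14/1
k=1  a_k=28  p_k/q_k = 393/28
fundamental: x₁=393, y₁=28  (since 154449 − 197·784 = 1)
n=2: (393,28)∘(393,28) = (393·393+197·28·28, 393·28+28·393) = (308897,22008)
n=3: (308897,22008)∘(393,28) = (393·308897+197·28·22008, 393·22008+28·308897) = (242792649,17298260)
n=4: (242792649,17298260)∘(393,28) = (393·242792649+197·28·17298260, 393·17298260+28·242792649) = (190834713217,13596410352)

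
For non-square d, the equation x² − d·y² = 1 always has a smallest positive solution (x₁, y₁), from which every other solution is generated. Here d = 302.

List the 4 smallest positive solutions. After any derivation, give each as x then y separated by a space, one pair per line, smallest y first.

4276623 246092
36579008568257 2104885414632
312869258720405635599 18003602753159249380
2676047735673238042056036097 153989243234046232237072848

[17; 2,1,1,1,4,…,1,2,34] for √302; ℓ=16 ⇒ convergent index 15
a_0=17:  p_0=17·1+0=17,  q_0=17·0+1=1
…
a_3=1:  p_3=1·52+35=87,  q_3=1·3+2=5
…
a_6=2:  p_6=2·643+139=1425,  q_6=2·37+8=82
…
a_8=16:  p_8=16·2068+1425=34513,  q_8=16·119+82=1986
…
a_10=2:  p_10=2·36581+34513=107675,  q_10=2·2105+1986=6196
…
a_12=1:  p_12=1·467281+107675=574956,  q_12=1·26889+6196=33085
a_13=1:  p_13=1·574956+467281=1042237,  q_13=1·33085+26889=59974
a_14=1:  p_14=1·1042237+574956=1617193,  q_14=1·59974+33085=93059
a_15=2:  p_15=2·1617193+1042237=4276623,  q_15=2·93059+59974=246092
→ (4276623, 246092).  Check: 4276623²=18289504284129, 302·246092²=18289504284128, difference 1.
(x_2, y_2) = (4276623·4276623 + 302·246092·246092, 4276623·246092 + 246092·4276623) = (36579008568257, 2104885414632)
(x_3, y_3) = (4276623·36579008568257 + 302·246092·2104885414632, 4276623·2104885414632 + 246092·36579008568257) = (312869258720405635599, 18003602753159249380)
(x_4, y_4) = (4276623·312869258720405635599 + 302·246092·18003602753159249380, 4276623·18003602753159249380 + 246092·312869258720405635599) = (2676047735673238042056036097, 153989243234046232237072848)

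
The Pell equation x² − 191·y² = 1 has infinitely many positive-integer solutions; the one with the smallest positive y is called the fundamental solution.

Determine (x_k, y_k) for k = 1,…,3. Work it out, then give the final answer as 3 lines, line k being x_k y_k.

8994000 650783
161784071999999 11706284604000
2910171887135973018000 210572647456751349217

[13; 1,4,1,1,3,…,4,1,26] for √191; ℓ=16 ⇒ convergent index 15
step 0: (13, 1)  from 13·(1,0) + (0,1)
step 1: (14, 1)  from 1·(13,1) + (1,0)
…
step 5: (539, 39)  from 3·(152,11) + (83,6)
…
step 9: (83433, 6037)  from 2·(40217,2910) + (2999,217)
…
step 14: (7377553, 533821)  from 4·(1616447,116962) + (911765,65973)
step 15: (8994000, 650783)  from 1·(7377553,533821) + (1616447,116962)
→ (8994000, 650783).  Check: 8994000²=80892036000000, 191·650783²=80892035999999, difference 1.
(8994000+650783√191)^2 = 161784071999999 + 11706284604000√191
(8994000+650783√191)^3 = 2910171887135973018000 + 210572647456751349217√191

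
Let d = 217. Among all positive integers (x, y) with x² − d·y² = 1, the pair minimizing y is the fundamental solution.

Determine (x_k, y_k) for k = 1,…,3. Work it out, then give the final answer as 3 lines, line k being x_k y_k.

3844063 260952
29553640695937 2006231855952
227212113429087499999 15424163293772565000

√217 = [14; 1,2,1,2,1,…,2,1,28, …], period ℓ=16 (even) → k=15
i=0: a=14 ⇒ p=14, q=1
…
i=3: a=1 ⇒ p=59, q=4
i=4: a=2 ⇒ p=162, q=11
…
i=6: a=1 ⇒ p=383, q=26
i=7: a=9 ⇒ p=3668, q=249
…
i=9: a=9 ⇒ p=139163, q=9447
i=10: a=1 ⇒ p=154218, q=10469
…
i=14: a=2 ⇒ p=2809702, q=190735
i=15: a=1 ⇒ p=3844063, q=260952
(x₁, y₁) = (3844063, 260952);  3844063² − 217·260952² = 1 ✓
n=2: (3844063,260952)∘(3844063,260952) = (3844063·3844063+217·260952·260952, 3844063·260952+260952·3844063) = (29553640695937,2006231855952)
n=3: (29553640695937,2006231855952)∘(3844063,260952) = (3844063·29553640695937+217·260952·2006231855952, 3844063·2006231855952+260952·29553640695937) = (227212113429087499999,15424163293772565000)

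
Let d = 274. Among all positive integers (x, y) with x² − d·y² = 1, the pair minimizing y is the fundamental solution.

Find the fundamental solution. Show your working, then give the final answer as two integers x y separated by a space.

√274 → a₀=16, period (1,1,4,4,1,1,32); ℓ=7 odd so k=13
k=0  a_k=16  p_k/q_k = 16/1
k=1  a_k=1  p_k/q_k = 17/1
k=2  a_k=1  p_k/q_k = 33/2
k=3  a_k=4  p_k/q_k = 149/9
…
k=5  a_k=1  p_k/q_k = 778/47
k=6  a_k=1  p_k/q_k = 1407/85
…
k=8  a_k=1  p_k/q_k = 47209/2852
k=9  a_k=1  p_k/q_k = 93011/5619
k=10  a_k=4  p_k/q_k = 419253/25328
k=11  a_k=4  p_k/q_k = 1770023/106931
k=12  a_k=1  p_k/q_k = 2189276/132259
k=13  a_k=1  p_k/q_k = 3959299/239190
→ (3959299, 239190).  Check: 3959299²=15676048571401, 274·239190²=15676048571400, difference 1.

3959299 239190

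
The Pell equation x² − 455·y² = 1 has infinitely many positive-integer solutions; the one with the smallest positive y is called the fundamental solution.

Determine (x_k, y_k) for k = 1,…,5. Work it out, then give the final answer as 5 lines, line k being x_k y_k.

64 3
8191 384
1048384 49149
134184961 6290688
17174626624 805158915

d=455: √d = [21; 3,42] (ℓ=2, even), read p_1/q_1
a_0=21:  p_0=21·1+0=21,  q_0=21·0+1=1
a_1=3:  p_1=3·21+1=64,  q_1=3·1+0=3
fundamental: x₁=64, y₁=3  (since 4096 − 455·9 = 1)
k=2:  x_2 = 64·64+455·3·3 = 8191,  y_2 = 64·3+3·64 = 384
k=3:  x_3 = 64·8191+455·3·384 = 1048384,  y_3 = 64·384+3·8191 = 49149
k=4:  x_4 = 64·1048384+455·3·49149 = 134184961,  y_4 = 64·49149+3·1048384 = 6290688
k=5:  x_5 = 64·134184961+455·3·6290688 = 17174626624,  y_5 = 64·6290688+3·134184961 = 805158915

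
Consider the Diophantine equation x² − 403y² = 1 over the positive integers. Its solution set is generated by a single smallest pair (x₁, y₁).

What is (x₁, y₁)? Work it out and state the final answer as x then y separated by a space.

669878 33369

√403 → a₀=20, period (13,2,1,3,1,3,1,2,13,40); ℓ=10 even so k=9
step 0: (20, 1)  from 20·(1,0) + (0,1)
step 1: (261, 13)  from 13·(20,1) + (1,0)
step 2: (542, 27)  from 2·(261,13) + (20,1)
step 3: (803, 40)  from 1·(542,27) + (261,13)
step 4: (2951, 147)  from 3·(803,40) + (542,27)
…
step 6: (14213, 708)  from 3·(3754,187) + (2951,147)
…
step 8: (50147, 2498)  from 2·(17967,895) + (14213,708)
step 9: (669878, 33369)  from 13·(50147,2498) + (17967,895)
fundamental: x₁=669878, y₁=33369  (since 448736534884 − 403·1113490161 = 1)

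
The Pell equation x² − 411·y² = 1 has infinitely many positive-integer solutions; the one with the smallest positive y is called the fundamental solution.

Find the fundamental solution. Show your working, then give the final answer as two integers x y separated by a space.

√411 = [20; 3,1,1,1,19,1,1,1,3,40, …], period ℓ=10 (even) → k=9
a_0=20:  p_0=20·1+0=20,  q_0=20·0+1=1
a_1=3:  p_1=3·20+1=61,  q_1=3·1+0=3
a_2=1:  p_2=1·61+20=81,  q_2=1·3+1=4
a_3=1:  p_3=1·81+61=142,  q_3=1·4+3=7
…
a_5=19:  p_5=19·223+142=4379,  q_5=19·11+7=216
a_6=1:  p_6=1·4379+223=4602,  q_6=1·216+11=227
a_7=1:  p_7=1·4602+4379=8981,  q_7=1·227+216=443
a_8=1:  p_8=1·8981+4602=13583,  q_8=1·443+227=670
a_9=3:  p_9=3·13583+8981=49730,  q_9=3·670+443=2453
(x₁, y₁) = (49730, 2453);  49730² − 411·2453² = 1 ✓

49730 2453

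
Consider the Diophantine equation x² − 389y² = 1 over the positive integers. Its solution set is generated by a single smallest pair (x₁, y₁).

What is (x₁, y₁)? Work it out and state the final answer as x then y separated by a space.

[19; 1,2,1,1,1,1,2,1,38] for √389; ℓ=9 ⇒ convergent index 17
step 0: (19, 1)  from 19·(1,0) + (0,1)
step 1: (20, 1)  from 1·(19,1) + (1,0)
step 2: (59, 3)  from 2·(20,1) + (19,1)
step 3: (79, 4)  from 1·(59,3) + (20,1)
step 4: (138, 7)  from 1·(79,4) + (59,3)
step 5: (217, 11)  from 1·(138,7) + (79,4)
step 6: (355, 18)  from 1·(217,11) + (138,7)
step 7: (927, 47)  from 2·(355,18) + (217,11)
step 8: (1282, 65)  from 1·(927,47) + (355,18)
…
step 10: (50925, 2582)  from 1·(49643,2517) + (1282,65)
step 11: (151493, 7681)  from 2·(50925,2582) + (49643,2517)
step 12: (202418, 10263)  from 1·(151493,7681) + (50925,2582)
…
step 15: (910240, 46151)  from 1·(556329,28207) + (353911,17944)
step 16: (2376809, 120509)  from 2·(910240,46151) + (556329,28207)
step 17: (3287049, 166660)  from 1·(2376809,120509) + (910240,46151)
→ (3287049, 166660).  Check: 3287049²=10804691128401, 389·166660²=10804691128400, difference 1.

3287049 166660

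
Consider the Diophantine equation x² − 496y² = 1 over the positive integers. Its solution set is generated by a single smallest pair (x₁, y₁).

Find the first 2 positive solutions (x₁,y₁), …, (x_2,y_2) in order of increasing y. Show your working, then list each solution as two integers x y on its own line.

4620799 207480
42703566796801 1917446753040

[22; 3,1,2,4,1,…,1,3,44] for √496; ℓ=16 ⇒ convergent index 15
i=0: a=22 ⇒ p=22, q=1
…
i=4: a=4 ⇒ p=1069, q=48
…
i=13: a=2 ⇒ p=863293, q=38763
i=14: a=1 ⇒ p=1252502, q=56239
i=15: a=3 ⇒ p=4620799, q=207480
→ (4620799, 207480).  Check: 4620799²=21351783398401, 496·207480²=21351783398400, difference 1.
(x_2, y_2) = (4620799·4620799 + 496·207480·207480, 4620799·207480 + 207480·4620799) = (42703566796801, 1917446753040)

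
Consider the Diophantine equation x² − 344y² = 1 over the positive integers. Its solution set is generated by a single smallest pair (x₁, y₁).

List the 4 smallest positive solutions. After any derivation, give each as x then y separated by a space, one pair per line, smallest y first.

√344 = [18; 1,1,4,1,3,1,4,1,1,36, …], period ℓ=10 (even) → k=9
k=0  a_k=18  p_k/q_k = 18/1
…
k=2  a_k=1  p_k/q_k = 37/2
…
k=4  a_k=1  p_k/q_k = 204/11
k=5  a_k=3  p_k/q_k = 779/42
…
k=7  a_k=4  p_k/q_k = 4711/254
k=8  a_k=1  p_k/q_k = 5694/307
k=9  a_k=1  p_k/q_k = 10405/561
(x₁, y₁) = (10405, 561);  10405² − 344·561² = 1 ✓
n=2: (10405,561)∘(10405,561) = (10405·10405+344·561·561, 10405·561+561·10405) = (216528049,11674410)
n=3: (216528049,11674410)∘(10405,561) = (10405·216528049+344·561·11674410, 10405·11674410+561·216528049) = (4505948689285,242944471539)
n=4: (4505948689285,242944471539)∘(10405,561) = (10405·4505948689285+344·561·242944471539, 10405·242944471539+561·4505948689285) = (93768792007492801,5055674441052180)

10405 561
216528049 11674410
4505948689285 242944471539
93768792007492801 5055674441052180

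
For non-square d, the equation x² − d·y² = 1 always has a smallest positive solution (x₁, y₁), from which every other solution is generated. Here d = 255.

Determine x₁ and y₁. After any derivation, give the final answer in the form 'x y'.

16 1

d=255: √d = [15; 1,30] (ℓ=2, even), read p_1/q_1
a_0=15:  p_0=15·1+0=15,  q_0=15·0+1=1
a_1=1:  p_1=1·15+1=16,  q_1=1·1+0=1
(x₁, y₁) = (16, 1);  16² − 255·1² = 1 ✓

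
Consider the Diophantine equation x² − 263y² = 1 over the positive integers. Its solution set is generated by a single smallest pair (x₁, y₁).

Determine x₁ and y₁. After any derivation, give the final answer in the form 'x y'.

√263 → a₀=16, period (4,1,1,1,1,15,1,1,1,1,4,32); ℓ=12 even so k=11
step 0: (16, 1)  from 16·(1,0) + (0,1)
step 1: (65, 4)  from 4·(16,1) + (1,0)
step 2: (81, 5)  from 1·(65,4) + (16,1)
step 3: (146, 9)  from 1·(81,5) + (65,4)
…
step 8: (12017, 741)  from 1·(6195,382) + (5822,359)
step 9: (18212, 1123)  from 1·(12017,741) + (6195,382)
step 10: (30229, 1864)  from 1·(18212,1123) + (12017,741)
step 11: (139128, 8579)  from 4·(30229,1864) + (18212,1123)
fundamental: x₁=139128, y₁=8579  (since 19356600384 − 263·73599241 = 1)

139128 8579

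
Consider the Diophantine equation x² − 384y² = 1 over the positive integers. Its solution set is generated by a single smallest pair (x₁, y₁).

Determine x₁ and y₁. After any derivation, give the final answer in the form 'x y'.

d=384: √d = [19; 1,1,2,9,2,1,1,38] (ℓ=8, even), read p_7/q_7
k=0  a_k=19  p_k/q_k = 19/1
…
k=3  a_k=2  p_k/q_k = 98/5
k=4  a_k=9  p_k/q_k = 921/47
k=5  a_k=2  p_k/q_k = 1940/99
k=6  a_k=1  p_k/q_k = 2861/146
k=7  a_k=1  p_k/q_k = 4801/245
fundamental: x₁=4801, y₁=245  (since 23049601 − 384·60025 = 1)

4801 245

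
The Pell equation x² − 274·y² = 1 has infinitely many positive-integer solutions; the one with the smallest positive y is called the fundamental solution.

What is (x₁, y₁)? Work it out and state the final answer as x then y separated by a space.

3959299 239190

[16; 1,1,4,4,1,1,32] for √274; ℓ=7 ⇒ convergent index 13
i=0: a=16 ⇒ p=16, q=1
…
i=2: a=1 ⇒ p=33, q=2
…
i=4: a=4 ⇒ p=629, q=38
…
i=7: a=32 ⇒ p=45802, q=2767
i=8: a=1 ⇒ p=47209, q=2852
i=9: a=1 ⇒ p=93011, q=5619
i=10: a=4 ⇒ p=419253, q=25328
…
i=12: a=1 ⇒ p=2189276, q=132259
i=13: a=1 ⇒ p=3959299, q=239190
fundamental: x₁=3959299, y₁=239190  (since 15676048571401 − 274·57211856100 = 1)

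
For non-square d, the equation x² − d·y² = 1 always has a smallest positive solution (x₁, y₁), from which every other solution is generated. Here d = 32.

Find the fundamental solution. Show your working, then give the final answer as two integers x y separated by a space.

17 3

d=32: √d = [5; 1,1,1,10] (ℓ=4, even), read p_3/q_3
step 0: (5, 1)  from 5·(1,0) + (0,1)
…
step 2: (11, 2)  from 1·(6,1) + (5,1)
step 3: (17, 3)  from 1·(11,2) + (6,1)
(x₁, y₁) = (17, 3);  17² − 32·3² = 1 ✓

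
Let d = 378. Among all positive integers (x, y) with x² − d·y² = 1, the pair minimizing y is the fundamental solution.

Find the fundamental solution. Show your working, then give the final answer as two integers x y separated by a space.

8749 450

√378 → a₀=19, period (2,3,1,4,1,3,2,38); ℓ=8 even so k=7
i=0: a=19 ⇒ p=19, q=1
i=1: a=2 ⇒ p=39, q=2
i=2: a=3 ⇒ p=136, q=7
i=3: a=1 ⇒ p=175, q=9
i=4: a=4 ⇒ p=836, q=43
i=5: a=1 ⇒ p=1011, q=52
i=6: a=3 ⇒ p=3869, q=199
i=7: a=2 ⇒ p=8749, q=450
(x₁, y₁) = (8749, 450);  8749² − 378·450² = 1 ✓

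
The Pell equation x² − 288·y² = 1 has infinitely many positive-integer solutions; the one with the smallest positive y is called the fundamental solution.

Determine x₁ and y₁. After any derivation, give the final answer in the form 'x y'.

[16; 1,32] for √288; ℓ=2 ⇒ convergent index 1
k=0  a_k=16  p_k/q_k = 16/1
k=1  a_k=1  p_k/q_k = 17/1
fundamental: x₁=17, y₁=1  (since 289 − 288·1 = 1)

17 1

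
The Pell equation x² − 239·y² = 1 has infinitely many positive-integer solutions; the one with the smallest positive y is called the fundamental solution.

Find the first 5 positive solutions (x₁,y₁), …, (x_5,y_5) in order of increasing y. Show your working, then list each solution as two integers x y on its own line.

[15; 2,5,1,2,4,15,4,2,1,5,2,30] for √239; ℓ=12 ⇒ convergent index 11
a_0=15:  p_0=15·1+0=15,  q_0=15·0+1=1
a_1=2:  p_1=2·15+1=31,  q_1=2·1+0=2
…
a_4=2:  p_4=2·201+170=572,  q_4=2·13+11=37
…
a_7=4:  p_7=4·37907+2489=154117,  q_7=4·2452+161=9969
a_8=2:  p_8=2·154117+37907=346141,  q_8=2·9969+2452=22390
…
a_10=5:  p_10=5·500258+346141=2847431,  q_10=5·32359+22390=184185
a_11=2:  p_11=2·2847431+500258=6195120,  q_11=2·184185+32359=400729
fundamental: x₁=6195120, y₁=400729  (since 38379511814400 − 239·160583731441 = 1)
n=2: (6195120,400729)∘(6195120,400729) = (6195120·6195120+239·400729·400729, 6195120·400729+400729·6195120) = (76759023628799,4965128484960)
n=3: (76759023628799,4965128484960)∘(6195120,400729) = (6195120·76759023628799+239·400729·4965128484960, 6195120·4965128484960+400729·76759023628799) = (951062724926484326640,61519133559490389671)
n=4: (951062724926484326640,61519133559490389671)∘(6195120,400729) = (6195120·951062724926484326640+239·400729·61519133559490389671, 6195120·61519133559490389671+400729·951062724926484326640) = (11783895416893046404284364801,762236829394135240588726080)
n=5: (11783895416893046404284364801,762236829394135240588726080)∘(6195120,400729) = (6195120·11783895416893046404284364801+239·400729·762236829394135240588726080, 6195120·762236829394135240588726080+400729·11783895416893046404284364801) = (146005292350203948217495381647615600,9444297253032328704218497935069529)

6195120 400729
76759023628799 4965128484960
951062724926484326640 61519133559490389671
11783895416893046404284364801 762236829394135240588726080
146005292350203948217495381647615600 9444297253032328704218497935069529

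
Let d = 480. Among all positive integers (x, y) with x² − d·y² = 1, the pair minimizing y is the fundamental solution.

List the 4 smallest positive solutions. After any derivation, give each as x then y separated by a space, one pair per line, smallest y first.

241 11
116161 5302
55989361 2555553
26986755841 1231771244

√480 → a₀=21, period (1,9,1,42); ℓ=4 even so k=3
a_0=21:  p_0=21·1+0=21,  q_0=21·0+1=1
a_1=1:  p_1=1·21+1=22,  q_1=1·1+0=1
a_2=9:  p_2=9·22+21=219,  q_2=9·1+1=10
a_3=1:  p_3=1·219+22=241,  q_3=1·10+1=11
fundamental: x₁=241, y₁=11  (since 58081 − 480·121 = 1)
k=2:  x_2 = 241·241+480·11·11 = 116161,  y_2 = 241·11+11·241 = 5302
k=3:  x_3 = 241·116161+480·11·5302 = 55989361,  y_3 = 241·5302+11·116161 = 2555553
k=4:  x_4 = 241·55989361+480·11·2555553 = 26986755841,  y_4 = 241·2555553+11·55989361 = 1231771244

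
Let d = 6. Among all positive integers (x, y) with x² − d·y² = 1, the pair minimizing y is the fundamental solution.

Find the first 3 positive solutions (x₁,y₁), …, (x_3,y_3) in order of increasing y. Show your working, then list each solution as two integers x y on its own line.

√6 → a₀=2, period (2,4); ℓ=2 even so k=1
a_0=2:  p_0=2·1+0=2,  q_0=2·0+1=1
a_1=2:  p_1=2·2+1=5,  q_1=2·1+0=2
fundamental: x₁=5, y₁=2  (since 25 − 6·4 = 1)
(5+2√6)^2 = 49 + 20√6
(5+2√6)^3 = 485 + 198√6

5 2
49 20
485 198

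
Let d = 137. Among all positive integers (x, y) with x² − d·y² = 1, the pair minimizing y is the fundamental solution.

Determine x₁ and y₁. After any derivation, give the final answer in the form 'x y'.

[11; 1,2,2,1,1,2,2,1,22] for √137; ℓ=9 ⇒ convergent index 17
step 0: (11, 1)  from 11·(1,0) + (0,1)
step 1: (12, 1)  from 1·(11,1) + (1,0)
…
step 3: (82, 7)  from 2·(35,3) + (12,1)
…
step 6: (515, 44)  from 2·(199,17) + (117,10)
…
step 9: (39597, 3383)  from 22·(1744,149) + (1229,105)
…
step 13: (408178, 34873)  from 1·(285899,24426) + (122279,10447)
step 14: (694077, 59299)  from 1·(408178,34873) + (285899,24426)
…
step 16: (4286741, 366241)  from 2·(1796332,153471) + (694077,59299)
step 17: (6083073, 519712)  from 1·(4286741,366241) + (1796332,153471)
fundamental: x₁=6083073, y₁=519712  (since 37003777123329 − 137·270100562944 = 1)

6083073 519712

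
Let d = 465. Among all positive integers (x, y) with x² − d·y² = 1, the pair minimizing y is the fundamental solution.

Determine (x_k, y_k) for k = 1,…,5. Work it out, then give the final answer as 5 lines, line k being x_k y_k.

15871 736
503777281 23362112
15990898437631 741560158368
507583097703505921 23538602523554944
16111702671313786506751 747162320561120874080

d=465: √d = [21; 1,1,3,2,2,2,3,1,1,42] (ℓ=10, even), read p_9/q_9
step 0: (21, 1)  from 21·(1,0) + (0,1)
step 1: (22, 1)  from 1·(21,1) + (1,0)
…
step 3: (151, 7)  from 3·(43,2) + (22,1)
…
step 5: (841, 39)  from 2·(345,16) + (151,7)
…
step 7: (6922, 321)  from 3·(2027,94) + (841,39)
step 8: (8949, 415)  from 1·(6922,321) + (2027,94)
step 9: (15871, 736)  from 1·(8949,415) + (6922,321)
→ (15871, 736).  Check: 15871²=251888641, 465·736²=251888640, difference 1.
n=2: (15871,736)∘(15871,736) = (15871·15871+465·736·736, 15871·736+736·15871) = (503777281,23362112)
n=3: (503777281,23362112)∘(15871,736) = (15871·503777281+465·736·23362112, 15871·23362112+736·503777281) = (15990898437631,741560158368)
n=4: (15990898437631,741560158368)∘(15871,736) = (15871·15990898437631+465·736·741560158368, 15871·741560158368+736·15990898437631) = (507583097703505921,23538602523554944)
n=5: (507583097703505921,23538602523554944)∘(15871,736) = (15871·507583097703505921+465·736·23538602523554944, 15871·23538602523554944+736·507583097703505921) = (16111702671313786506751,747162320561120874080)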